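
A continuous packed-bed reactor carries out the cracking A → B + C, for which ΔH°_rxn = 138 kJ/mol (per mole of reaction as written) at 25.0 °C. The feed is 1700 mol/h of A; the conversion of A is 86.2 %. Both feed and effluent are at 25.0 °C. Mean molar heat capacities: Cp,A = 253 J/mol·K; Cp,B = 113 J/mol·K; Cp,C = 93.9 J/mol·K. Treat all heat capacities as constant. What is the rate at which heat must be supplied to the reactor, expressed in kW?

Extent of reaction ξ = 0.862 × 1700 = 1465.4 mol/h
Reaction term: ξ·ΔH°_rxn = 1465.4 × 138 = 202230 kJ/h
Q = ΔH = 202230 kJ/h = 56.174 kW
Heat supplied = 56.174 kW

Q_in = 56.2 kW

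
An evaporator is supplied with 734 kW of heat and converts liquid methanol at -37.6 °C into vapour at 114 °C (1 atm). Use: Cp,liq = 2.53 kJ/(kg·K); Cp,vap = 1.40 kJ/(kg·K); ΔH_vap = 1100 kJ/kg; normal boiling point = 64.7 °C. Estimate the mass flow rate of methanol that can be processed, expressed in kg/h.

Δh = 2.53×(64.7−-37.6) + 1100 + 1.40×(114−64.7) = 1427.8 kJ/kg
Q = 734 kW = 734 kJ/s = 2.6424e+06 kJ/h
ṁ = Q/Δh = 2.6424e+06 / 1427.8 = 1850.6 kg/h

ṁ = 1850 kg/h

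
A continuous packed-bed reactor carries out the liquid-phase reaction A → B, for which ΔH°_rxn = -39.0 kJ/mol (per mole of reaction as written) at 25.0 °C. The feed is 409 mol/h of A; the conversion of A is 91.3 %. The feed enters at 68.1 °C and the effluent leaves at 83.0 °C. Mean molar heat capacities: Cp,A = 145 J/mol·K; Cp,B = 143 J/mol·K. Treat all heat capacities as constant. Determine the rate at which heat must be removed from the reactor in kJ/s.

Extent of reaction ξ = 0.913 × 409 = 373.42 mol/h
Reaction term: ξ·ΔH°_rxn = 373.42 × -39.0 = -14563 kJ/h
Sensible, feed 68.1→25 °C: -2556 kJ/h
Outlet flows (mol/h): A 35.583, B 373.42
Sensible, products 25→83.0 °C: 3396.4 kJ/h
Q = ΔH = -13723 kJ/h = -3.8119 kW
Heat removed = 3.8119 kJ/s

Q_out = 3.81 kJ/s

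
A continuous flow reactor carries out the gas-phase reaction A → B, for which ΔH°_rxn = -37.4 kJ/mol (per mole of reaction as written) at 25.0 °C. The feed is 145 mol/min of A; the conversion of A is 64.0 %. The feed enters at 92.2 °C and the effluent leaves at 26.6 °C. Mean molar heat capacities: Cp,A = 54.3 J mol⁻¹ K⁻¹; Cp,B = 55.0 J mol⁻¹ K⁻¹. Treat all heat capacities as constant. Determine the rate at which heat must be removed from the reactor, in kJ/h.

Q_out = 239000 kJ/h

Extent of reaction ξ = 0.640 × 145 = 92.8 mol/min
Reaction term: ξ·ΔH°_rxn = 92.8 × -37.4 = -3470.7 kJ/min
Sensible, feed 92.2→25 °C: -529.1 kJ/min
Outlet flows (mol/min): A 52.2, B 92.8
Sensible, products 25→26.6 °C: 12.702 kJ/min
Q = ΔH = -3987.1 kJ/min = -66.452 kW
Heat removed = 239230 kJ/h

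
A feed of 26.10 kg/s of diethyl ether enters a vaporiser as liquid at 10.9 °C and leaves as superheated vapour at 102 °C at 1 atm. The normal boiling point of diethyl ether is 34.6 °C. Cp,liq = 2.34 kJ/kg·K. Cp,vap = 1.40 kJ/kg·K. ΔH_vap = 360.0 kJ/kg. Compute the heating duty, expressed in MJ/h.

liquid 10.9→34.6 °C: 55.458 kJ/kg
vaporisation at 34.6 °C: 360 kJ/kg
vapour 34.6→102 °C: 94.36 kJ/kg
Δh = 55.458 + 360 + 94.36 = 509.82 kJ/kg
Q = ṁ·Δh = 26.10 kg/s × 509.82 kJ/kg = 13306 kJ/s
|Q| = 13306 kW = 47902 MJ/h

Q = 47900 MJ/h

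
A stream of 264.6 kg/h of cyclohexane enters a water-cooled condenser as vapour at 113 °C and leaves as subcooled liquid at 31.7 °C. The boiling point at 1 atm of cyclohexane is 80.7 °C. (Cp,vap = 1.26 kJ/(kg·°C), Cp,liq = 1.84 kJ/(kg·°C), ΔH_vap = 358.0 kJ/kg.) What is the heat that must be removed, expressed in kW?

Q_c = 35.9 kW

vapour 113→80.7 °C: -40.698 kJ/kg
condensation at 80.7 °C: -358 kJ/kg
liquid 80.7→31.7 °C: -90.16 kJ/kg
Δh = -40.698 + -358 + -90.16 = -488.86 kJ/kg
Q = ṁ·Δh = 264.6 kg/h × -488.86 kJ/kg = -129350 kJ/h
|Q| = 35.931 kW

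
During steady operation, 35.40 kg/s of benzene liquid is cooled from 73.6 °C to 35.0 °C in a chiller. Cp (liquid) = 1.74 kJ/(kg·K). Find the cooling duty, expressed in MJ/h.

Q_c = 8560 MJ/h

Q = ṁ·Cp·ΔT = 35.40 × 1.74 × (35.0 − 73.6) = -2377.6 kJ/s
Cooling duty = 8559.4 MJ/h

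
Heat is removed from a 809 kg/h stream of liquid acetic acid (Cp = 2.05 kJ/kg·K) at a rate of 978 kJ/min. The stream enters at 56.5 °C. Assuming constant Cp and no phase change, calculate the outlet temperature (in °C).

T_out = 21.1 °C

Q = 978 kJ/min = 58680 kJ/h
ΔT = Q/(ṁ·Cp) = 58680/(809×2.05) = 35.382 K
T_out = 56.5 − 35.382 = 21.118 °C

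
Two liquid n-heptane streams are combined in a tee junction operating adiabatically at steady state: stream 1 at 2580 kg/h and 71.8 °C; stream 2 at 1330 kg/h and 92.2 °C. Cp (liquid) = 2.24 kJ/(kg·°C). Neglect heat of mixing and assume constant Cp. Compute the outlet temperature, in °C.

Energy balance with Q = 0: Σ ṁᵢCp,ᵢ(T_out − Tᵢ) = 0
T_out = Σ ṁᵢCp,ᵢTᵢ / Σ ṁᵢCp,ᵢ
      = 689630 / 8758.4 = 78.739 °C

T_out = 78.7 °C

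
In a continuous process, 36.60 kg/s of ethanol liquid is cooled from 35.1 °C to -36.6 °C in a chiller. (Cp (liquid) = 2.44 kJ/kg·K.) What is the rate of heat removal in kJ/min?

Q = ṁ·Cp·ΔT = 36.60 × 2.44 × (-36.6 − 35.1) = -6403.1 kJ/s
Cooling duty = 384190 kJ/min

Q_c = 384000 kJ/min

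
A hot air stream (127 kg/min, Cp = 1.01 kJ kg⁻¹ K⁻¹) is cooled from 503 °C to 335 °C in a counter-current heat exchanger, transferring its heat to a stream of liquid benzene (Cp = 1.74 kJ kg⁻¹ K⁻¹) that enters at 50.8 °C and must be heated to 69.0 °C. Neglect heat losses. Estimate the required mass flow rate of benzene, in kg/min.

ṁ_c = 680 kg/min

Heat released by hot stream: Q = 127 × 1.01 × (503 − 335) = 21549 kJ/min
Energy balance on cold side (adiabatic exchanger): Q = ṁ_c·Cp_c·(T_c,out − T_c,in)
ṁ_c = 21549 / [1.74 × (69.0 − 50.8)] = 680.48 kg/min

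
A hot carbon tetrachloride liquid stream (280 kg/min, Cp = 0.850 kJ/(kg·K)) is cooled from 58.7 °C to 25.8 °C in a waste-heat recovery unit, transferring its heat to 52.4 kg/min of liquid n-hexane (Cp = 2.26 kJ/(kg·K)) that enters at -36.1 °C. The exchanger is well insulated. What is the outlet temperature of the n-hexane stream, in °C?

T_c,out = 30.0 °C

Heat released by hot stream: Q = 280 × 0.850 × (58.7 − 25.8) = 7830.2 kJ/min
Energy balance on cold side (adiabatic exchanger): Q = ṁ_c·Cp_c·(T_c,out − T_c,in)
T_c,out = -36.1 + 7830.2/(52.4 × 2.26) = 30.02 °C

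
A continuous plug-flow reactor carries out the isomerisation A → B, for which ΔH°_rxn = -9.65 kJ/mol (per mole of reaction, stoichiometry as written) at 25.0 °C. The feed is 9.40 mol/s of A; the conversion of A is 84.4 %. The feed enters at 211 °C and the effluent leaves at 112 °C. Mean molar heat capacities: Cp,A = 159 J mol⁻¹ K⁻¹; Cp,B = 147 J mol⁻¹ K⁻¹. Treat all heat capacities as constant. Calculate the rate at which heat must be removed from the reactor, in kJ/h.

Q_out = 838000 kJ/h

Extent of reaction ξ = 0.844 × 9.40 = 7.9336 mol/s
Reaction term: ξ·ΔH°_rxn = 7.9336 × -9.65 = -76.559 kJ/s
Sensible, feed 211→25 °C: -278 kJ/s
Outlet flows (mol/s): A 1.4664, B 7.9336
Sensible, products 25→112 °C: 121.75 kJ/s
Q = ΔH = -232.81 kJ/s = -232.81 kW
Heat removed = 838110 kJ/h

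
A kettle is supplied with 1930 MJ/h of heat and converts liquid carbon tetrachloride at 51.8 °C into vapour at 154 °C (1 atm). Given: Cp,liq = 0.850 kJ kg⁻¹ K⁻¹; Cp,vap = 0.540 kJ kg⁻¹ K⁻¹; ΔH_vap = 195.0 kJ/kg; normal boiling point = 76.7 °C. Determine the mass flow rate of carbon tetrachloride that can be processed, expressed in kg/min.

ṁ = 125 kg/min

Δh = 0.850×(76.7−51.8) + 195.0 + 0.540×(154−76.7) = 257.91 kJ/kg
Q = 1930 MJ/h = 536.11 kJ/s = 32167 kJ/min
ṁ = Q/Δh = 32167 / 257.91 = 124.72 kg/min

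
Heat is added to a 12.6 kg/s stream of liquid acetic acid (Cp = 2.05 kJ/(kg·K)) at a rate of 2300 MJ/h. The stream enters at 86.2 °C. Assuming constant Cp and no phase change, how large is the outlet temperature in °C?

T_out = 111 °C

Q = 2300 MJ/h = 638.89 kJ/s
ΔT = Q/(ṁ·Cp) = 638.89/(12.6×2.05) = 24.734 K
T_out = 86.2 + 24.734 = 110.93 °C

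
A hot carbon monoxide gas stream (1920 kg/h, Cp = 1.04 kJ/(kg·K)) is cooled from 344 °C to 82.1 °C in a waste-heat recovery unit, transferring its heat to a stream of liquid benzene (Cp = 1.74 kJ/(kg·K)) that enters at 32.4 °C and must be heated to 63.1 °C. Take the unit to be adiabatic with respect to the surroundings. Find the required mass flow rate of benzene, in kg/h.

Heat released by hot stream: Q = 1920 × 1.04 × (344 − 82.1) = 522960 kJ/h
Energy balance on cold side (adiabatic exchanger): Q = ṁ_c·Cp_c·(T_c,out − T_c,in)
ṁ_c = 522960 / [1.74 × (63.1 − 32.4)] = 9790 kg/h

ṁ_c = 9790 kg/h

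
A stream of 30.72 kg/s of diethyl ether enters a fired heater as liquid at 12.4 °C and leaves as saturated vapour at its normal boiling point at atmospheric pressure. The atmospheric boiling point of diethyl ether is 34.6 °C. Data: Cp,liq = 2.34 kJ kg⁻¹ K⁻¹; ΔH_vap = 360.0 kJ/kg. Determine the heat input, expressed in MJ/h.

liquid 12.4→34.6 °C: 51.948 kJ/kg
vaporisation at 34.6 °C: 360 kJ/kg
Δh = 51.948 + 360 = 411.95 kJ/kg
Q = ṁ·Δh = 30.72 kg/s × 411.95 kJ/kg = 12655 kJ/s
|Q| = 12655 kW = 45558 MJ/h

Q = 45600 MJ/h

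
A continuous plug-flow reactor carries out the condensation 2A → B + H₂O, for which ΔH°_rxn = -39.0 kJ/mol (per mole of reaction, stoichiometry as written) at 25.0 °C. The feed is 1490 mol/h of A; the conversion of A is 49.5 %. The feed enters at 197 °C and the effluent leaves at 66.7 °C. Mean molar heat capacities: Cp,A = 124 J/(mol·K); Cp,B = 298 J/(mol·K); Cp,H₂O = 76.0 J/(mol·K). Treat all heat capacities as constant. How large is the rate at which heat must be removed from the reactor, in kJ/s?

Q_out = 10.1 kJ/s

Extent of reaction ξ = 0.495 × 1490 / 2 = 368.77 mol/h
Reaction term: ξ·ΔH°_rxn = 368.77 × -39.0 = -14382 kJ/h
Sensible, feed 197→25 °C: -31779 kJ/h
Outlet flows (mol/h): A 752.45, B 368.77, H₂O 368.77
Sensible, products 25→66.7 °C: 9642.1 kJ/h
Q = ΔH = -36519 kJ/h = -10.144 kW
Heat removed = 10.144 kJ/s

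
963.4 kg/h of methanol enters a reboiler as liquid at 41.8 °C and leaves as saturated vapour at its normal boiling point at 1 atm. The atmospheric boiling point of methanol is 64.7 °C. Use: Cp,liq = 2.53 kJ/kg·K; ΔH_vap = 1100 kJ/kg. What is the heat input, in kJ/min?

Q = 18600 kJ/min

liquid 41.8→64.7 °C: 57.937 kJ/kg
vaporisation at 64.7 °C: 1100 kJ/kg
Δh = 57.937 + 1100 = 1157.9 kJ/kg
Q = ṁ·Δh = 963.4 kg/h × 1157.9 kJ/kg = 1.1156e+06 kJ/h
|Q| = 309.88 kW = 18593 kJ/min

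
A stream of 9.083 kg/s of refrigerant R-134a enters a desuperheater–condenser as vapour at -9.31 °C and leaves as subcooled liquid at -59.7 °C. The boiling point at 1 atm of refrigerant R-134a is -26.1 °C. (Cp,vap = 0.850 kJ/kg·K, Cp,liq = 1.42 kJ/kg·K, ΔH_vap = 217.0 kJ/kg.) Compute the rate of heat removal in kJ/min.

vapour -9.31→-26.1 °C: -14.271 kJ/kg
condensation at -26.1 °C: -217 kJ/kg
liquid -26.1→-59.7 °C: -47.712 kJ/kg
Δh = -14.271 + -217 + -47.712 = -278.98 kJ/kg
Q = ṁ·Δh = 9.083 kg/s × -278.98 kJ/kg = -2534 kJ/s
|Q| = 2534 kW = 152040 kJ/min

Q_c = 152000 kJ/min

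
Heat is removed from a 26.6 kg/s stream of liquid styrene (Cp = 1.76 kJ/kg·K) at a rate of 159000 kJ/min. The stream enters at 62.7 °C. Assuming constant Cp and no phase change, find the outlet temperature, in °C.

Q = 159000 kJ/min = 2650 kJ/s
ΔT = Q/(ṁ·Cp) = 2650/(26.6×1.76) = 56.605 K
T_out = 62.7 − 56.605 = 6.0954 °C

T_out = 6.10 °C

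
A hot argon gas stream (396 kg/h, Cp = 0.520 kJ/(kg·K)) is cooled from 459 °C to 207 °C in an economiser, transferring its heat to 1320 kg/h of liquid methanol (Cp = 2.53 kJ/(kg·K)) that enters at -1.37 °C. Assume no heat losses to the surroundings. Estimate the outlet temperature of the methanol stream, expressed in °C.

T_c,out = 14.2 °C

Heat released by hot stream: Q = 396 × 0.520 × (459 − 207) = 51892 kJ/h
Energy balance on cold side (adiabatic exchanger): Q = ṁ_c·Cp_c·(T_c,out − T_c,in)
T_c,out = -1.37 + 51892/(1320 × 2.53) = 14.168 °C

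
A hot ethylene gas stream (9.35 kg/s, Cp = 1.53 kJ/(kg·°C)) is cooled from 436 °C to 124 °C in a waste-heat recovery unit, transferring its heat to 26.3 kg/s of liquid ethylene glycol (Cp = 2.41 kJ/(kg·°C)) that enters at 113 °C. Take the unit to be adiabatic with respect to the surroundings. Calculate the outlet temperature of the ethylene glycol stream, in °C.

T_c,out = 183 °C

Heat released by hot stream: Q = 9.35 × 1.53 × (436 − 124) = 4463.3 kJ/s
Energy balance on cold side (adiabatic exchanger): Q = ṁ_c·Cp_c·(T_c,out − T_c,in)
T_c,out = 113 + 4463.3/(26.3 × 2.41) = 183.42 °C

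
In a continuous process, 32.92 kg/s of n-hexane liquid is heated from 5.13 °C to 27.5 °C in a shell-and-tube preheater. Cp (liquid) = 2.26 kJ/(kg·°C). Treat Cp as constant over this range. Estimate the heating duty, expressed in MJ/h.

Q = 5990 MJ/h

Q = ṁ·Cp·ΔT = 32.92 × 2.26 × (27.5 − 5.13) = 1664.3 kJ/s
Heating duty = 5991.5 MJ/h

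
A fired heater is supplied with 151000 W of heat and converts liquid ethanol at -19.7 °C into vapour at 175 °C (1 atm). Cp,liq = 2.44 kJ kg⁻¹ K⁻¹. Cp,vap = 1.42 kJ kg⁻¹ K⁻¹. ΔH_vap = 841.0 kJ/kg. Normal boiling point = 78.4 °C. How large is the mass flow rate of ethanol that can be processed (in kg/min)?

Δh = 2.44×(78.4−-19.7) + 841.0 + 1.42×(175−78.4) = 1217.5 kJ/kg
Q = 151000 W = 151 kJ/s = 9060 kJ/min
ṁ = Q/Δh = 9060 / 1217.5 = 7.4413 kg/min

ṁ = 7.44 kg/min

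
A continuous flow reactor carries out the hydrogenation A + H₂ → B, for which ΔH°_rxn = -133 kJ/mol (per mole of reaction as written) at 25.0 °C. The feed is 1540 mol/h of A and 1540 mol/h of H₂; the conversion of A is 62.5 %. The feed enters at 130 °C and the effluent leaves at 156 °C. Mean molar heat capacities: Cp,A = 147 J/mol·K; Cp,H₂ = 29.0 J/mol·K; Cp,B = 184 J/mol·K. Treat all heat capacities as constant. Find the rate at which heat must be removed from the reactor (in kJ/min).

Q_out = 2000 kJ/min

Extent of reaction ξ = 0.625 × 1540 = 962.5 mol/h
Reaction term: ξ·ΔH°_rxn = 962.5 × -133 = -128010 kJ/h
Sensible, feed 130→25 °C: -28459 kJ/h
Outlet flows (mol/h): A 577.5, H₂ 577.5, B 962.5
Sensible, products 25→156 °C: 36515 kJ/h
Q = ΔH = -119960 kJ/h = -33.321 kW
Heat removed = 1999.3 kJ/min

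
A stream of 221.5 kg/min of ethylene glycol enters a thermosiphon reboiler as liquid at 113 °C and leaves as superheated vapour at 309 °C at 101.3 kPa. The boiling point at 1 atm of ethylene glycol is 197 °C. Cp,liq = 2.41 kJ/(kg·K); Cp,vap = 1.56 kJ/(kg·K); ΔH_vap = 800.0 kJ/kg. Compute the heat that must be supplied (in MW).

Q = 4.35 MW

liquid 113→197 °C: 202.44 kJ/kg
vaporisation at 197 °C: 800 kJ/kg
vapour 197→309 °C: 174.72 kJ/kg
Δh = 202.44 + 800 + 174.72 = 1177.2 kJ/kg
Q = ṁ·Δh = 221.5 kg/min × 1177.2 kJ/kg = 260740 kJ/min
|Q| = 4345.7 kW = 4.3457 MW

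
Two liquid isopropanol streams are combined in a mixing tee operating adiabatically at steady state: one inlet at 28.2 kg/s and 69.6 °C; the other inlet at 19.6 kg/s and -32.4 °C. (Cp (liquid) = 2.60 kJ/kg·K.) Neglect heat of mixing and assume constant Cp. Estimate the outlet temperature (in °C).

No heat crosses the boundary, so H_out = H_in.
T_out = Σ ṁᵢCp,ᵢTᵢ / Σ ṁᵢCp,ᵢ
      = 3452 / 124.28 = 27.776 °C

T_out = 27.8 °C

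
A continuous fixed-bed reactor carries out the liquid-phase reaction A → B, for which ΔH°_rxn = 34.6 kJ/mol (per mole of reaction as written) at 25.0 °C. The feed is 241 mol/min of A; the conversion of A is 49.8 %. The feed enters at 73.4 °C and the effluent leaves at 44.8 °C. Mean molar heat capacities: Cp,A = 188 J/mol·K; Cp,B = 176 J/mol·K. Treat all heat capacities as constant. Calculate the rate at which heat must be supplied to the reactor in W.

Extent of reaction ξ = 0.498 × 241 = 120.02 mol/min
Reaction term: ξ·ΔH°_rxn = 120.02 × 34.6 = 4152.6 kJ/min
Sensible, feed 73.4→25 °C: -2192.9 kJ/min
Outlet flows (mol/min): A 120.98, B 120.02
Sensible, products 25→44.8 °C: 868.58 kJ/min
Q = ΔH = 2828.3 kJ/min = 47.138 kW
Heat supplied = 47138 W

Q_in = 47100 W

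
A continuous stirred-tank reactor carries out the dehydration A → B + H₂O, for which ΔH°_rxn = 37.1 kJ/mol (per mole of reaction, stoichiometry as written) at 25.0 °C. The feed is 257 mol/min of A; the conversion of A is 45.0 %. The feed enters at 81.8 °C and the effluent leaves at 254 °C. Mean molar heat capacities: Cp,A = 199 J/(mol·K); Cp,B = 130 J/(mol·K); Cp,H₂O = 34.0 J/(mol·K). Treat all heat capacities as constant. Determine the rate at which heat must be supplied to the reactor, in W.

Q_in = 203000 W

Extent of reaction ξ = 0.450 × 257 = 115.65 mol/min
Reaction term: ξ·ΔH°_rxn = 115.65 × 37.1 = 4290.6 kJ/min
Sensible, feed 81.8→25 °C: -2904.9 kJ/min
Outlet flows (mol/min): A 141.35, B 115.65, H₂O 115.65
Sensible, products 25→254 °C: 10785 kJ/min
Q = ΔH = 12171 kJ/min = 202.84 kW
Heat supplied = 202840 W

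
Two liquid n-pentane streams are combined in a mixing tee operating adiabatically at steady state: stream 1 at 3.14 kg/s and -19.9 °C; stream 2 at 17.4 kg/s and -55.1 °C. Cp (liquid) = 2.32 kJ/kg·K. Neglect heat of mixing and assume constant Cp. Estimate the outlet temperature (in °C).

T_out = -49.7 °C

Energy balance with Q = 0: Σ ṁᵢCp,ᵢ(T_out − Tᵢ) = 0
T_out = Σ ṁᵢCp,ᵢTᵢ / Σ ṁᵢCp,ᵢ
      = -2369.2 / 47.653 = -49.719 °C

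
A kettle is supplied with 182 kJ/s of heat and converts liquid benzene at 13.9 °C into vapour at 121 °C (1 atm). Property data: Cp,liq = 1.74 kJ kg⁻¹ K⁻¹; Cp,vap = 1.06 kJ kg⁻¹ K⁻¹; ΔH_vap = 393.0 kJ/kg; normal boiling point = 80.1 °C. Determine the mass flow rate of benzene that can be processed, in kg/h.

Δh = 1.74×(80.1−13.9) + 393.0 + 1.06×(121−80.1) = 551.54 kJ/kg
Q = 182 kJ/s = 182 kJ/s = 655200 kJ/h
ṁ = Q/Δh = 655200 / 551.54 = 1187.9 kg/h

ṁ = 1190 kg/h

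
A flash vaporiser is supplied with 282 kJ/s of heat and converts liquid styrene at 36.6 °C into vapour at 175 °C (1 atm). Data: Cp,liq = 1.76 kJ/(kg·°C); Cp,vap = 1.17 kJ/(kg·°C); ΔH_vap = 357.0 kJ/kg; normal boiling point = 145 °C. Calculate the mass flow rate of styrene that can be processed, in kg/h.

ṁ = 1740 kg/h

Δh = 1.76×(145−36.6) + 357.0 + 1.17×(175−145) = 582.88 kJ/kg
Q = 282 kJ/s = 282 kJ/s = 1.0152e+06 kJ/h
ṁ = Q/Δh = 1.0152e+06 / 582.88 = 1741.7 kg/h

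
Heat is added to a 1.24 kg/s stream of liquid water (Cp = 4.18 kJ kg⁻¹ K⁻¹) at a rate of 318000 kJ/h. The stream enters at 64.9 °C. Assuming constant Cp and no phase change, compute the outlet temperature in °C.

T_out = 81.9 °C

Q = 318000 kJ/h = 88.333 kJ/s
ΔT = Q/(ṁ·Cp) = 88.333/(1.24×4.18) = 17.042 K
T_out = 64.9 + 17.042 = 81.942 °C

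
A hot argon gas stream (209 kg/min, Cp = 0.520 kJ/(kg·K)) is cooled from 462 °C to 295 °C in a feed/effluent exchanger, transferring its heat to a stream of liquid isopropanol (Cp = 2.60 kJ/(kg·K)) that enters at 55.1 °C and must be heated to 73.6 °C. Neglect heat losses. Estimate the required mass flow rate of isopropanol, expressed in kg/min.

ṁ_c = 377 kg/min

Heat released by hot stream: Q = 209 × 0.520 × (462 − 295) = 18150 kJ/min
Energy balance on cold side (adiabatic exchanger): Q = ṁ_c·Cp_c·(T_c,out − T_c,in)
ṁ_c = 18150 / [2.60 × (73.6 − 55.1)] = 377.33 kg/min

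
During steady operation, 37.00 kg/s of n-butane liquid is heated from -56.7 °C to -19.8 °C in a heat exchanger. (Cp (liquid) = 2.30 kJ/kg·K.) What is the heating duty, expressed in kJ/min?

Q = 188000 kJ/min

Q = ṁ·Cp·ΔT = 37.00 × 2.30 × (-19.8 − -56.7) = 3140.2 kJ/s
Heating duty = 188410 kJ/min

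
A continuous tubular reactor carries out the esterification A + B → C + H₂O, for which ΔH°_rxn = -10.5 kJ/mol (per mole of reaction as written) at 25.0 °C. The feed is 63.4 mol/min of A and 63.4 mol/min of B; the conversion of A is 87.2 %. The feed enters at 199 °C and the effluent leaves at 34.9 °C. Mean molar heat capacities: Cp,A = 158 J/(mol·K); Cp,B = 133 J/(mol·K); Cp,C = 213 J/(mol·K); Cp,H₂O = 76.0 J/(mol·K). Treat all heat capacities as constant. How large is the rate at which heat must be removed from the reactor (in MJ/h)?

Q_out = 217 MJ/h

Extent of reaction ξ = 0.872 × 63.4 = 55.285 mol/min
Reaction term: ξ·ΔH°_rxn = 55.285 × -10.5 = -580.49 kJ/min
Sensible, feed 199→25 °C: -3210.2 kJ/min
Outlet flows (mol/min): A 8.1152, B 8.1152, C 55.285, H₂O 55.285
Sensible, products 25→34.9 °C: 181.55 kJ/min
Q = ΔH = -3609.1 kJ/min = -60.152 kW
Heat removed = 216.55 MJ/h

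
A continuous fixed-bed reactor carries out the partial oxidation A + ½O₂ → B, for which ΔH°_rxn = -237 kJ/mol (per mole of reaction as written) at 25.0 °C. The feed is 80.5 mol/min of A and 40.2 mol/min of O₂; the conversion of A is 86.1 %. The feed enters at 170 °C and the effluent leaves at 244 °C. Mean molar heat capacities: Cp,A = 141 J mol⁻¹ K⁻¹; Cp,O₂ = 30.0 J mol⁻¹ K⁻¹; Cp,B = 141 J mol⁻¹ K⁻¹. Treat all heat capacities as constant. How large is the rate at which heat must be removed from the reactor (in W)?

Q_out = 262000 W

Extent of reaction ξ = 0.861 × 80.5 = 69.311 mol/min
Reaction term: ξ·ΔH°_rxn = 69.311 × -237 = -16427 kJ/min
Sensible, feed 170→25 °C: -1820.7 kJ/min
Outlet flows (mol/min): A 11.189, O₂ 5.5448, B 69.311
Sensible, products 25→244 °C: 2522.2 kJ/min
Q = ΔH = -15725 kJ/min = -262.08 kW
Heat removed = 262080 W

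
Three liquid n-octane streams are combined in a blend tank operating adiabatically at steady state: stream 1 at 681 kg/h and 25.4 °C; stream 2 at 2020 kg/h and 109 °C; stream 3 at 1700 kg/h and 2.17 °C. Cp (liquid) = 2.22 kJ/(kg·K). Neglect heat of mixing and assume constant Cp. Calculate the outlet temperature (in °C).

T_out = 54.8 °C

Adiabatic, steady state ⇒ Σ ṁᵢCp,ᵢ(T_out − Tᵢ) = 0
T_out = Σ ṁᵢCp,ᵢTᵢ / Σ ṁᵢCp,ᵢ
      = 535390 / 9770.2 = 54.798 °C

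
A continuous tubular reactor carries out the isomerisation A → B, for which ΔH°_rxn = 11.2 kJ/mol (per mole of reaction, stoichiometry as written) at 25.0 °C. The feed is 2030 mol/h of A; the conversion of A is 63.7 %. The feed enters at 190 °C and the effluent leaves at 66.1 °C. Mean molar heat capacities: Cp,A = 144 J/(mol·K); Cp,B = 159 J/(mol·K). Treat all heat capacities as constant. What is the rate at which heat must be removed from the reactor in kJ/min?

Extent of reaction ξ = 0.637 × 2030 = 1293.1 mol/h
Reaction term: ξ·ΔH°_rxn = 1293.1 × 11.2 = 14483 kJ/h
Sensible, feed 190→25 °C: -48233 kJ/h
Outlet flows (mol/h): A 736.89, B 1293.1
Sensible, products 25→66.1 °C: 12812 kJ/h
Q = ΔH = -20938 kJ/h = -5.8162 kW
Heat removed = 348.97 kJ/min

Q_out = 349 kJ/min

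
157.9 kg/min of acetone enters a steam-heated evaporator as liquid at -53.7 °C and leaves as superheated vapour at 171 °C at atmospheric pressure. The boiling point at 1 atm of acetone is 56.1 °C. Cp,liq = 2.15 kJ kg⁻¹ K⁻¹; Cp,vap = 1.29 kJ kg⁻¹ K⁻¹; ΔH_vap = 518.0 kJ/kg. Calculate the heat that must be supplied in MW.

liquid -53.7→56.1 °C: 236.07 kJ/kg
vaporisation at 56.1 °C: 518 kJ/kg
vapour 56.1→171 °C: 148.22 kJ/kg
Δh = 236.07 + 518 + 148.22 = 902.29 kJ/kg
Q = ṁ·Δh = 157.9 kg/min × 902.29 kJ/kg = 142470 kJ/min
|Q| = 2374.5 kW = 2.3745 MW

Q = 2.37 MW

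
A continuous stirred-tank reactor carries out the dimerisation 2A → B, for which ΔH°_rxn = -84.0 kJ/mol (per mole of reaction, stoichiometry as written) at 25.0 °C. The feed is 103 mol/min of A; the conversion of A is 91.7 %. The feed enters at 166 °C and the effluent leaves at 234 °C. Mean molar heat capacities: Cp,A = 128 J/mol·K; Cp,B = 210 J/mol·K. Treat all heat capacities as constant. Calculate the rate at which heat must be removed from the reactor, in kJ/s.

Q_out = 58.7 kJ/s

Extent of reaction ξ = 0.917 × 103 / 2 = 47.226 mol/min
Reaction term: ξ·ΔH°_rxn = 47.226 × -84.0 = -3966.9 kJ/min
Sensible, feed 166→25 °C: -1858.9 kJ/min
Outlet flows (mol/min): A 8.549, B 47.226
Sensible, products 25→234 °C: 2301.4 kJ/min
Q = ΔH = -3524.5 kJ/min = -58.741 kW
Heat removed = 58.741 kJ/s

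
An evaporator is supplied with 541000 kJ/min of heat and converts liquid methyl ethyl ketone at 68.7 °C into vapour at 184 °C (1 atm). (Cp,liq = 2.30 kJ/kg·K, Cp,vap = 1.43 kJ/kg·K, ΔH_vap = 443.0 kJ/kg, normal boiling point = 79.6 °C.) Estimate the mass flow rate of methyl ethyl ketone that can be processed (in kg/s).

ṁ = 14.6 kg/s

Δh = 2.30×(79.6−68.7) + 443.0 + 1.43×(184−79.6) = 617.36 kJ/kg
Q = 541000 kJ/min = 9016.7 kJ/s = 9016.7 kJ/s
ṁ = Q/Δh = 9016.7 / 617.36 = 14.605 kg/s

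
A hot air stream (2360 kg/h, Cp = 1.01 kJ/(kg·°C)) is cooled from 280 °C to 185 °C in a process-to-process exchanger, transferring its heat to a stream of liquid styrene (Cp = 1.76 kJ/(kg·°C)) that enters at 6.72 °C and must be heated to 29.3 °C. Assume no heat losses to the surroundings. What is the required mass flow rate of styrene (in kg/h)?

ṁ_c = 5700 kg/h

Heat released by hot stream: Q = 2360 × 1.01 × (280 − 185) = 226440 kJ/h
Energy balance on cold side (adiabatic exchanger): Q = ṁ_c·Cp_c·(T_c,out − T_c,in)
ṁ_c = 226440 / [1.76 × (29.3 − 6.72)] = 5698 kg/h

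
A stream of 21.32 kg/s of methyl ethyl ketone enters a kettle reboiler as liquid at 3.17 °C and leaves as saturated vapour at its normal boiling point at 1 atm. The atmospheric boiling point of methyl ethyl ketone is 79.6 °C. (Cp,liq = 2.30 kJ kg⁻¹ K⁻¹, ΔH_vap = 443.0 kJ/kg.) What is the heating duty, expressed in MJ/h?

liquid 3.17→79.6 °C: 175.79 kJ/kg
vaporisation at 79.6 °C: 443 kJ/kg
Δh = 175.79 + 443 = 618.79 kJ/kg
Q = ṁ·Δh = 21.32 kg/s × 618.79 kJ/kg = 13193 kJ/s
|Q| = 13193 kW = 47493 MJ/h

Q = 47500 MJ/h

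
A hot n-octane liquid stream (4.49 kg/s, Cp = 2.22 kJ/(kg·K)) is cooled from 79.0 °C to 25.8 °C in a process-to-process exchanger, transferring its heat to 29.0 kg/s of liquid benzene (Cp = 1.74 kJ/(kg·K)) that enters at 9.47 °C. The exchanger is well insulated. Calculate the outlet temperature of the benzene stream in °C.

Heat released by hot stream: Q = 4.49 × 2.22 × (79.0 − 25.8) = 530.29 kJ/s
Energy balance on cold side (adiabatic exchanger): Q = ṁ_c·Cp_c·(T_c,out − T_c,in)
T_c,out = 9.47 + 530.29/(29.0 × 1.74) = 19.979 °C

T_c,out = 20.0 °C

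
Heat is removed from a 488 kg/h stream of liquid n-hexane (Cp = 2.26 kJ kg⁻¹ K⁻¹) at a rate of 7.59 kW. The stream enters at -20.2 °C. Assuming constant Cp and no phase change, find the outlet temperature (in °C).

T_out = -45.0 °C

Q = 7.59 kW = 27324 kJ/h
ΔT = Q/(ṁ·Cp) = 27324/(488×2.26) = 24.775 K
T_out = -20.2 − 24.775 = -44.975 °C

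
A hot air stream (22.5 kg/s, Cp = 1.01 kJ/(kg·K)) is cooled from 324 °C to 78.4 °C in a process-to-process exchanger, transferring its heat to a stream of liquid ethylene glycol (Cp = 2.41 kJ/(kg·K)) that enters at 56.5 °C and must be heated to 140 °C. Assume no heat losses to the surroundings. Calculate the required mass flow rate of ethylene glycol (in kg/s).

Heat released by hot stream: Q = 22.5 × 1.01 × (324 − 78.4) = 5581.3 kJ/s
Energy balance on cold side (adiabatic exchanger): Q = ṁ_c·Cp_c·(T_c,out − T_c,in)
ṁ_c = 5581.3 / [2.41 × (140 − 56.5)] = 27.735 kg/s

ṁ_c = 27.7 kg/s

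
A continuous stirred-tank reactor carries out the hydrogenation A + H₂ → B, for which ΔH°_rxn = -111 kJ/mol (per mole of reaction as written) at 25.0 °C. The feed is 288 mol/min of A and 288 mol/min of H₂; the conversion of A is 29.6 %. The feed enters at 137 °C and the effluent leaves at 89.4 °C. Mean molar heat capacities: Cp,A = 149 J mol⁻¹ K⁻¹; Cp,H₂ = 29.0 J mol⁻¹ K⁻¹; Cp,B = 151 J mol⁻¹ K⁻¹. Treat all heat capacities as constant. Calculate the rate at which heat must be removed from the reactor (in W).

Q_out = 201000 W

Extent of reaction ξ = 0.296 × 288 = 85.248 mol/min
Reaction term: ξ·ΔH°_rxn = 85.248 × -111 = -9462.5 kJ/min
Sensible, feed 137→25 °C: -5741.6 kJ/min
Outlet flows (mol/min): A 202.75, H₂ 202.75, B 85.248
Sensible, products 25→89.4 °C: 3153.2 kJ/min
Q = ΔH = -12051 kJ/min = -200.85 kW
Heat removed = 200850 W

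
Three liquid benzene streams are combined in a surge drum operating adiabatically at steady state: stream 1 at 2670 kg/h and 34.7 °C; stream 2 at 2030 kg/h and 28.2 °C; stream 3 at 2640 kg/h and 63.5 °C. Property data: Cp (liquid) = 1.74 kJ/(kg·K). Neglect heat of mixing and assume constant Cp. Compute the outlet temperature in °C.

T_out = 43.3 °C

Energy balance with Q = 0: Σ ṁᵢCp,ᵢ(T_out − Tᵢ) = 0
T_out = Σ ṁᵢCp,ᵢTᵢ / Σ ṁᵢCp,ᵢ
      = 552510 / 12772 = 43.261 °C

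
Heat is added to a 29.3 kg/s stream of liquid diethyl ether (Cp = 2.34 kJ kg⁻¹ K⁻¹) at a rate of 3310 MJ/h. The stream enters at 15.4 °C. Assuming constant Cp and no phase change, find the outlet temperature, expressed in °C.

T_out = 28.8 °C

Q = 3310 MJ/h = 919.44 kJ/s
ΔT = Q/(ṁ·Cp) = 919.44/(29.3×2.34) = 13.41 K
T_out = 15.4 + 13.41 = 28.81 °C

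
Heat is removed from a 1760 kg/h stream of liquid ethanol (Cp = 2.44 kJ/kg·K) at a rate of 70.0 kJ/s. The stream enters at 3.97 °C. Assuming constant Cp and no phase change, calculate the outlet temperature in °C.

T_out = -54.7 °C

Q = 70.0 kJ/s = 252000 kJ/h
ΔT = Q/(ṁ·Cp) = 252000/(1760×2.44) = 58.681 K
T_out = 3.97 − 58.681 = -54.711 °C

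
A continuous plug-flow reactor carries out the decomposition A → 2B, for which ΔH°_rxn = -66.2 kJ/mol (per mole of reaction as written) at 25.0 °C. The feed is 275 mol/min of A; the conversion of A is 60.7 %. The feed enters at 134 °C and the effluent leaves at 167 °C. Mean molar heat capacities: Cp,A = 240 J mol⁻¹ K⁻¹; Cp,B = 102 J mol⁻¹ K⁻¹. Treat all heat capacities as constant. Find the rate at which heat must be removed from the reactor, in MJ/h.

Extent of reaction ξ = 0.607 × 275 = 166.92 mol/min
Reaction term: ξ·ΔH°_rxn = 166.92 × -66.2 = -11050 kJ/min
Sensible, feed 134→25 °C: -7194 kJ/min
Outlet flows (mol/min): A 108.08, B 333.85
Sensible, products 25→167 °C: 8518.7 kJ/min
Q = ΔH = -9725.8 kJ/min = -162.1 kW
Heat removed = 583.55 MJ/h

Q_out = 584 MJ/h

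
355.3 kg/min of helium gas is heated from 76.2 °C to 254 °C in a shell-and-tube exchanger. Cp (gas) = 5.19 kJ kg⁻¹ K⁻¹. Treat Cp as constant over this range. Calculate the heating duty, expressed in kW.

Q = ṁ·Cp·ΔT = 355.3 × 5.19 × (254 − 76.2) = 327860 kJ/min
Converting: 327860 / 60 s = 5464.4 kW

Q = 5460 kW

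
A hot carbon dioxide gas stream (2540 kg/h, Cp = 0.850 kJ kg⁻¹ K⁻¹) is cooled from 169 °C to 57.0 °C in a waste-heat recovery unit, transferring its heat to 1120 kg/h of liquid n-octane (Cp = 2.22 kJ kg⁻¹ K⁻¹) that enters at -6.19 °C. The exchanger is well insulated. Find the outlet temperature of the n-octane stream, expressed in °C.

T_c,out = 91.1 °C

Heat released by hot stream: Q = 2540 × 0.850 × (169 − 57.0) = 241810 kJ/h
Energy balance on cold side (adiabatic exchanger): Q = ṁ_c·Cp_c·(T_c,out − T_c,in)
T_c,out = -6.19 + 241810/(1120 × 2.22) = 91.062 °C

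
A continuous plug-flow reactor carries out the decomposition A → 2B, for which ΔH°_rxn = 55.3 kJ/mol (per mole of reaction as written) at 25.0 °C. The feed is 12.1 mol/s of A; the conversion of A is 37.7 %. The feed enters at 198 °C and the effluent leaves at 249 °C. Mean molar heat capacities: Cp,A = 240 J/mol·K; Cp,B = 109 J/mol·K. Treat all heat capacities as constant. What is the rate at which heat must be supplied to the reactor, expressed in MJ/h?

Q_in = 1360 MJ/h

Extent of reaction ξ = 0.377 × 12.1 = 4.5617 mol/s
Reaction term: ξ·ΔH°_rxn = 4.5617 × 55.3 = 252.26 kJ/s
Sensible, feed 198→25 °C: -502.39 kJ/s
Outlet flows (mol/s): A 7.5383, B 9.1234
Sensible, products 25→249 °C: 628.02 kJ/s
Q = ΔH = 377.89 kJ/s = 377.89 kW
Heat supplied = 1360.4 MJ/h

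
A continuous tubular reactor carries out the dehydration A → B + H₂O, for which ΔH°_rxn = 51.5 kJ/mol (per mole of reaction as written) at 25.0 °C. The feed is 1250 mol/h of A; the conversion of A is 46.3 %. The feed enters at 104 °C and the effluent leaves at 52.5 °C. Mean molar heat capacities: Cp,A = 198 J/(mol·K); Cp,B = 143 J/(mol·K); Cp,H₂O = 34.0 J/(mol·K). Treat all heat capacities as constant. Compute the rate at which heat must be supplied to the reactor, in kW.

Extent of reaction ξ = 0.463 × 1250 = 578.75 mol/h
Reaction term: ξ·ΔH°_rxn = 578.75 × 51.5 = 29806 kJ/h
Sensible, feed 104→25 °C: -19552 kJ/h
Outlet flows (mol/h): A 671.25, B 578.75, H₂O 578.75
Sensible, products 25→52.5 °C: 6472 kJ/h
Q = ΔH = 16725 kJ/h = 4.6459 kW
Heat supplied = 4.6459 kW

Q_in = 4.65 kW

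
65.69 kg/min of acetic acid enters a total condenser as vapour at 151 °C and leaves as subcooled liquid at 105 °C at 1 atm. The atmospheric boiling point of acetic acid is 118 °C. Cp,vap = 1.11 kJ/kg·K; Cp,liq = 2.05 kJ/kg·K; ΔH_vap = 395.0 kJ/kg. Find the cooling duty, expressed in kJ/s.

vapour 151→118 °C: -36.63 kJ/kg
condensation at 118 °C: -395 kJ/kg
liquid 118→105 °C: -26.65 kJ/kg
Δh = -36.63 + -395 + -26.65 = -458.28 kJ/kg
Q = ṁ·Δh = 65.69 kg/min × -458.28 kJ/kg = -30104 kJ/min
|Q| = 501.74 kW

Q_c = 502 kJ/s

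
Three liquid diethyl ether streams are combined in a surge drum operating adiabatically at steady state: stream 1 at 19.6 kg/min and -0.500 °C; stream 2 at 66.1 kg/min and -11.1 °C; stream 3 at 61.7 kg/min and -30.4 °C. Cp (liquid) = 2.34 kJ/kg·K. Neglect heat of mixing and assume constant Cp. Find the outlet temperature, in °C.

T_out = -17.8 °C

Adiabatic, steady state ⇒ Σ ṁᵢCp,ᵢ(T_out − Tᵢ) = 0
T_out = Σ ṁᵢCp,ᵢTᵢ / Σ ṁᵢCp,ᵢ
      = -6128.9 / 344.92 = -17.769 °C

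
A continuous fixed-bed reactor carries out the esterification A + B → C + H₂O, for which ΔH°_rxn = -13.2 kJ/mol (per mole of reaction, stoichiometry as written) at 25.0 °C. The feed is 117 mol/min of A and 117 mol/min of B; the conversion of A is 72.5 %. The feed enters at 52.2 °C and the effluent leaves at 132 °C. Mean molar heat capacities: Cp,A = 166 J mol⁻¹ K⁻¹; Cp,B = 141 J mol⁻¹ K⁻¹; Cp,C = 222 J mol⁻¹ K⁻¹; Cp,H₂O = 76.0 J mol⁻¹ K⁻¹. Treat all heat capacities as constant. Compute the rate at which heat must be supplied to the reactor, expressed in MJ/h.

Q_in = 99.9 MJ/h

Extent of reaction ξ = 0.725 × 117 = 84.825 mol/min
Reaction term: ξ·ΔH°_rxn = 84.825 × -13.2 = -1119.7 kJ/min
Sensible, feed 52.2→25 °C: -977 kJ/min
Outlet flows (mol/min): A 32.175, B 32.175, C 84.825, H₂O 84.825
Sensible, products 25→132 °C: 3761.6 kJ/min
Q = ΔH = 1665 kJ/min = 27.749 kW
Heat supplied = 99.898 MJ/h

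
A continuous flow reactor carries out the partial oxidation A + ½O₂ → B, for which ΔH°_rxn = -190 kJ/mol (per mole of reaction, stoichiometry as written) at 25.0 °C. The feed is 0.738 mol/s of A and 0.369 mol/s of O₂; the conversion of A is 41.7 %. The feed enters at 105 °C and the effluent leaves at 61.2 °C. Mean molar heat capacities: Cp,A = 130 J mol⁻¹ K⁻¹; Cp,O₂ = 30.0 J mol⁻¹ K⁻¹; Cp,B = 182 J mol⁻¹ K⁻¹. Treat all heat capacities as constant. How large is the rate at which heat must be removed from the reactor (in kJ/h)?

Extent of reaction ξ = 0.417 × 0.738 = 0.30775 mol/s
Reaction term: ξ·ΔH°_rxn = 0.30775 × -190 = -58.472 kJ/s
Sensible, feed 105→25 °C: -8.5608 kJ/s
Outlet flows (mol/s): A 0.43025, O₂ 0.21513, B 0.30775
Sensible, products 25→61.2 °C: 4.286 kJ/s
Q = ΔH = -62.747 kJ/s = -62.747 kW
Heat removed = 225890 kJ/h

Q_out = 226000 kJ/h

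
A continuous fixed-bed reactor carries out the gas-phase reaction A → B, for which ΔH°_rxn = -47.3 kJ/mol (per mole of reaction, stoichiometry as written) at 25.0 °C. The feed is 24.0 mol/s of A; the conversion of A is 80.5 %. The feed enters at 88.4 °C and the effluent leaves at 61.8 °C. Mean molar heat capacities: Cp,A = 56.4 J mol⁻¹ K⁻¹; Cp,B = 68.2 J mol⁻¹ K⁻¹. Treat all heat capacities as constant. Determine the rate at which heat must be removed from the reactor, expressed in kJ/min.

Extent of reaction ξ = 0.805 × 24.0 = 19.32 mol/s
Reaction term: ξ·ΔH°_rxn = 19.32 × -47.3 = -913.84 kJ/s
Sensible, feed 88.4→25 °C: -85.818 kJ/s
Outlet flows (mol/s): A 4.68, B 19.32
Sensible, products 25→61.8 °C: 58.202 kJ/s
Q = ΔH = -941.45 kJ/s = -941.45 kW
Heat removed = 56487 kJ/min

Q_out = 56500 kJ/min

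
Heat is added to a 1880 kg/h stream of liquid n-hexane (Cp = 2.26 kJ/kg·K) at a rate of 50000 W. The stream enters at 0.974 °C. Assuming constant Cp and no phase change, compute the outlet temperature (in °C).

T_out = 43.3 °C

Q = 50000 W = 180000 kJ/h
ΔT = Q/(ṁ·Cp) = 180000/(1880×2.26) = 42.365 K
T_out = 0.974 + 42.365 = 43.339 °C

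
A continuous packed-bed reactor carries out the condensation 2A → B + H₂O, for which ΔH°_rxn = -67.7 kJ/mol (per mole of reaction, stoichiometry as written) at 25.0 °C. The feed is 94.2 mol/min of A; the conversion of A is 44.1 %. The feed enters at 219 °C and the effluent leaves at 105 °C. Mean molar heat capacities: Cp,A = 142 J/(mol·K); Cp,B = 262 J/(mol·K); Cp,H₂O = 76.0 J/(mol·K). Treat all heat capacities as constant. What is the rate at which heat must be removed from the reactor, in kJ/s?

Extent of reaction ξ = 0.441 × 94.2 / 2 = 20.771 mol/min
Reaction term: ξ·ΔH°_rxn = 20.771 × -67.7 = -1406.2 kJ/min
Sensible, feed 219→25 °C: -2595 kJ/min
Outlet flows (mol/min): A 52.658, B 20.771, H₂O 20.771
Sensible, products 25→105 °C: 1159.8 kJ/min
Q = ΔH = -2841.4 kJ/min = -47.356 kW
Heat removed = 47.356 kJ/s

Q_out = 47.4 kJ/s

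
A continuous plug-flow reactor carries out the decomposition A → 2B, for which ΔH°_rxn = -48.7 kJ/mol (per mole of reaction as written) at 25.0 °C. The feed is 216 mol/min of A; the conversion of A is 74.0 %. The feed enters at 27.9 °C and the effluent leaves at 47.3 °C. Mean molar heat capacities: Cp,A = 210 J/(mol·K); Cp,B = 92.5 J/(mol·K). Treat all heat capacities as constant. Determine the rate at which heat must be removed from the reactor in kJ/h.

Extent of reaction ξ = 0.740 × 216 = 159.84 mol/min
Reaction term: ξ·ΔH°_rxn = 159.84 × -48.7 = -7784.2 kJ/min
Sensible, feed 27.9→25 °C: -131.54 kJ/min
Outlet flows (mol/min): A 56.16, B 319.68
Sensible, products 25→47.3 °C: 922.42 kJ/min
Q = ΔH = -6993.3 kJ/min = -116.56 kW
Heat removed = 419600 kJ/h

Q_out = 420000 kJ/h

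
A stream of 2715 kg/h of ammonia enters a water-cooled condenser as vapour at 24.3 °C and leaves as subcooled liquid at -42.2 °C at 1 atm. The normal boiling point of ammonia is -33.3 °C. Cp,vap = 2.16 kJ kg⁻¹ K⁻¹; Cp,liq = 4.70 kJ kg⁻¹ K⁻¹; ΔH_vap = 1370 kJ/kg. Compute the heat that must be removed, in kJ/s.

Q_c = 1160 kJ/s

vapour 24.3→-33.3 °C: -124.42 kJ/kg
condensation at -33.3 °C: -1370 kJ/kg
liquid -33.3→-42.2 °C: -41.83 kJ/kg
Δh = -124.42 + -1370 + -41.83 = -1536.2 kJ/kg
Q = ṁ·Δh = 2715 kg/h × -1536.2 kJ/kg = -4.1709e+06 kJ/h
|Q| = 1158.6 kW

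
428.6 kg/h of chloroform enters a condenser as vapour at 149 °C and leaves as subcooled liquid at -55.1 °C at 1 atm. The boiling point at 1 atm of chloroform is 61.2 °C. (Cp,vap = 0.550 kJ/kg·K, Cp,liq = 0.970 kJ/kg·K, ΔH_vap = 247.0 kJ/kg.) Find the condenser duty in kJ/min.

vapour 149→61.2 °C: -48.29 kJ/kg
condensation at 61.2 °C: -247 kJ/kg
liquid 61.2→-55.1 °C: -112.81 kJ/kg
Δh = -48.29 + -247 + -112.81 = -408.1 kJ/kg
Q = ṁ·Δh = 428.6 kg/h × -408.1 kJ/kg = -174910 kJ/h
|Q| = 48.587 kW = 2915.2 kJ/min

Q_c = 2920 kJ/min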